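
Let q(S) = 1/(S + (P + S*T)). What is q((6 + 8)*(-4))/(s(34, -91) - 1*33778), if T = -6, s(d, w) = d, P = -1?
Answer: -1/9414576 ≈ -1.0622e-7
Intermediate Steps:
q(S) = 1/(-1 - 5*S) (q(S) = 1/(S + (-1 + S*(-6))) = 1/(S + (-1 - 6*S)) = 1/(-1 - 5*S))
q((6 + 8)*(-4))/(s(34, -91) - 1*33778) = 1/((-1 - 5*(6 + 8)*(-4))*(34 - 1*33778)) = 1/((-1 - 70*(-4))*(34 - 33778)) = 1/(-1 - 5*(-56)*(-33744)) = -1/33744/(-1 + 280) = -1/33744/279 = (1/279)*(-1/33744) = -1/9414576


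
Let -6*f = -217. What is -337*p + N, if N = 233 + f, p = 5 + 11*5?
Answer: -119705/6 ≈ -19951.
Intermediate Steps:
f = 217/6 (f = -1/6*(-217) = 217/6 ≈ 36.167)
p = 60 (p = 5 + 55 = 60)
N = 1615/6 (N = 233 + 217/6 = 1615/6 ≈ 269.17)
-337*p + N = -337*60 + 1615/6 = -20220 + 1615/6 = -119705/6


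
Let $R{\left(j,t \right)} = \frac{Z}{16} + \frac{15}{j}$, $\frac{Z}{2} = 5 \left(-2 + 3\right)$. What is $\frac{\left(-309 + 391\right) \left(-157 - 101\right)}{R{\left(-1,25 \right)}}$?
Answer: $\frac{169248}{115} \approx 1471.7$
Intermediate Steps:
$Z = 10$ ($Z = 2 \cdot 5 \left(-2 + 3\right) = 2 \cdot 5 \cdot 1 = 2 \cdot 5 = 10$)
$R{\left(j,t \right)} = \frac{5}{8} + \frac{15}{j}$ ($R{\left(j,t \right)} = \frac{10}{16} + \frac{15}{j} = 10 \cdot \frac{1}{16} + \frac{15}{j} = \frac{5}{8} + \frac{15}{j}$)
$\frac{\left(-309 + 391\right) \left(-157 - 101\right)}{R{\left(-1,25 \right)}} = \frac{\left(-309 + 391\right) \left(-157 - 101\right)}{\frac{5}{8} + \frac{15}{-1}} = \frac{82 \left(-258\right)}{\frac{5}{8} + 15 \left(-1\right)} = - \frac{21156}{\frac{5}{8} - 15} = - \frac{21156}{- \frac{115}{8}} = \left(-21156\right) \left(- \frac{8}{115}\right) = \frac{169248}{115}$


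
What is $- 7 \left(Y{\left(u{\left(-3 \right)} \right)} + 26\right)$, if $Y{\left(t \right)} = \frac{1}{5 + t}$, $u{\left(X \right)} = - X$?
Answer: $- \frac{1463}{8} \approx -182.88$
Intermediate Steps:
$- 7 \left(Y{\left(u{\left(-3 \right)} \right)} + 26\right) = - 7 \left(\frac{1}{5 - -3} + 26\right) = - 7 \left(\frac{1}{5 + 3} + 26\right) = - 7 \left(\frac{1}{8} + 26\right) = \left(-7\right) \frac{209}{8} = - \frac{1463}{8}$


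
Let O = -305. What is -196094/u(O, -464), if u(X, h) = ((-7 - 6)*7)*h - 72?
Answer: -98047/21076 ≈ -4.6521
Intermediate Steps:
u(X, h) = -72 - 91*h (u(X, h) = (-13*7)*h - 72 = -91*h - 72 = -72 - 91*h)
-196094/u(O, -464) = -196094/(-72 - 91*(-464)) = -196094/(-72 + 42224) = -196094/42152 = -196094*1/42152 = -98047/21076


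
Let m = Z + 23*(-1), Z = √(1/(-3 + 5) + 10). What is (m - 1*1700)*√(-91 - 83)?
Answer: I*√174*(-3446 + √42)/2 ≈ -22685.0*I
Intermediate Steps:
Z = √42/2 (Z = √(1/2 + 10) = √(½ + 10) = √(21/2) = √42/2 ≈ 3.2404)
m = -23 + √42/2 (m = √42/2 + 23*(-1) = √42/2 - 23 = -23 + √42/2 ≈ -19.760)
(m - 1*1700)*√(-91 - 83) = ((-23 + √42/2) - 1*1700)*√(-91 - 83) = ((-23 + √42/2) - 1700)*√(-174) = (-1723 + √42/2)*(I*√174) = I*√174*(-1723 + √42/2)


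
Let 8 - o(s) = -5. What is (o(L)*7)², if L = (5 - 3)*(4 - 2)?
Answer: 8281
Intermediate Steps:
L = 4 (L = 2*2 = 4)
o(s) = 13 (o(s) = 8 - 1*(-5) = 8 + 5 = 13)
(o(L)*7)² = (13*7)² = 91² = 8281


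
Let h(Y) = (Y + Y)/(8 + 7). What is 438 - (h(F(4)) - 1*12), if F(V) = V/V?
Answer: 6748/15 ≈ 449.87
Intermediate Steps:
F(V) = 1
h(Y) = 2*Y/15 (h(Y) = (2*Y)/15 = (2*Y)*(1/15) = 2*Y/15)
438 - (h(F(4)) - 1*12) = 438 - ((2/15)*1 - 1*12) = 438 - (2/15 - 12) = 438 - 1*(-178/15) = 438 + 178/15 = 6748/15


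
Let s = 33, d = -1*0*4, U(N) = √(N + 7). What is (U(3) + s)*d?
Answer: 0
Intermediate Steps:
U(N) = √(7 + N)
d = 0 (d = 0*4 = 0)
(U(3) + s)*d = (√(7 + 3) + 33)*0 = (√10 + 33)*0 = (33 + √10)*0 = 0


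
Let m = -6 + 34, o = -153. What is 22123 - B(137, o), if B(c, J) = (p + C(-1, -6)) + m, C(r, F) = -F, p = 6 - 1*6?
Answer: 22089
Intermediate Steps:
p = 0 (p = 6 - 6 = 0)
m = 28
B(c, J) = 34 (B(c, J) = (0 - 1*(-6)) + 28 = (0 + 6) + 28 = 6 + 28 = 34)
22123 - B(137, o) = 22123 - 1*34 = 22123 - 34 = 22089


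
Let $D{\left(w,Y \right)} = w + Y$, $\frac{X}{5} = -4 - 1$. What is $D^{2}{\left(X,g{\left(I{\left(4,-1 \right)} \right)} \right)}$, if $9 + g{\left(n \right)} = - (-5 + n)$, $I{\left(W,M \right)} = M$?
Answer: $784$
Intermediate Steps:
$g{\left(n \right)} = -4 - n$ ($g{\left(n \right)} = -9 - \left(-5 + n\right) = -4 - n$)
$X = -25$ ($X = 5 \left(-4 - 1\right) = 5 \left(-5\right) = -25$)
$D{\left(w,Y \right)} = Y + w$
$D^{2}{\left(X,g{\left(I{\left(4,-1 \right)} \right)} \right)} = \left(\left(-4 - -1\right) - 25\right)^{2} = \left(\left(-4 + 1\right) - 25\right)^{2} = \left(-3 - 25\right)^{2} = \left(-28\right)^{2} = 784$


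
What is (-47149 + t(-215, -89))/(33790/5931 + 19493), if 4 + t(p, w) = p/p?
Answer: -279658512/115646773 ≈ -2.4182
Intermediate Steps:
t(p, w) = -3 (t(p, w) = -4 + p/p = -4 + 1 = -3)
(-47149 + t(-215, -89))/(33790/5931 + 19493) = (-47149 - 3)/(33790/5931 + 19493) = -47152/(33790*(1/5931) + 19493) = -47152/(33790/5931 + 19493) = -47152/115646773/5931 = -47152*5931/115646773 = -279658512/115646773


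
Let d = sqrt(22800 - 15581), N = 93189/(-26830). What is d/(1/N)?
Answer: -93189*sqrt(7219)/26830 ≈ -295.11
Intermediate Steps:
N = -93189/26830 (N = 93189*(-1/26830) = -93189/26830 ≈ -3.4733)
d = sqrt(7219) ≈ 84.965
d/(1/N) = sqrt(7219)/(1/(-93189/26830)) = sqrt(7219)/(-26830/93189) = sqrt(7219)*(-93189/26830) = -93189*sqrt(7219)/26830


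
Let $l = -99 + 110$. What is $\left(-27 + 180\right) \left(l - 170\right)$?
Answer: $-24327$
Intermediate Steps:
$l = 11$
$\left(-27 + 180\right) \left(l - 170\right) = \left(-27 + 180\right) \left(11 - 170\right) = 153 \left(-159\right) = -24327$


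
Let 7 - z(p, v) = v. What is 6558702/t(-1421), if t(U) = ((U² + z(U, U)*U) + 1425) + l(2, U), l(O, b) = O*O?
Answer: -3279351/4259 ≈ -769.98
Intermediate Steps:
l(O, b) = O²
z(p, v) = 7 - v
t(U) = 1429 + U² + U*(7 - U) (t(U) = ((U² + (7 - U)*U) + 1425) + 2² = ((U² + U*(7 - U)) + 1425) + 4 = (1425 + U² + U*(7 - U)) + 4 = 1429 + U² + U*(7 - U))
6558702/t(-1421) = 6558702/(1429 + 7*(-1421)) = 6558702/(1429 - 9947) = 6558702/(-8518) = 6558702*(-1/8518) = -3279351/4259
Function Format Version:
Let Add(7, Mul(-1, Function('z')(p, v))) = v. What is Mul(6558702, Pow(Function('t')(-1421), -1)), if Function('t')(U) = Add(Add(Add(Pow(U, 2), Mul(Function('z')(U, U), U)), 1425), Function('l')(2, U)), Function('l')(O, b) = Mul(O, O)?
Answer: Rational(-3279351, 4259) ≈ -769.98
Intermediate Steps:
Function('l')(O, b) = Pow(O, 2)
Function('z')(p, v) = Add(7, Mul(-1, v))
Function('t')(U) = Add(1429, Pow(U, 2), Mul(U, Add(7, Mul(-1, U)))) (Function('t')(U) = Add(Add(Add(Pow(U, 2), Mul(Add(7, Mul(-1, U)), U)), 1425), Pow(2, 2)) = Add(Add(Add(Pow(U, 2), Mul(U, Add(7, Mul(-1, U)))), 1425), 4) = Add(Add(1425, Pow(U, 2), Mul(U, Add(7, Mul(-1, U)))), 4) = Add(1429, Pow(U, 2), Mul(U, Add(7, Mul(-1, U)))))
Mul(6558702, Pow(Function('t')(-1421), -1)) = Mul(6558702, Pow(Add(1429, Mul(7, -1421)), -1)) = Mul(6558702, Pow(Add(1429, -9947), -1)) = Mul(6558702, Pow(-8518, -1)) = Mul(6558702, Rational(-1, 8518)) = Rational(-3279351, 4259)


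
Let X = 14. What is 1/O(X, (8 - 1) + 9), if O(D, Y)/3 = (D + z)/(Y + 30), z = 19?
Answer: 46/99 ≈ 0.46465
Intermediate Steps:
O(D, Y) = 3*(19 + D)/(30 + Y) (O(D, Y) = 3*((D + 19)/(Y + 30)) = 3*((19 + D)/(30 + Y)) = 3*(19 + D)/(30 + Y))
1/O(X, (8 - 1) + 9) = 1/(3*(19 + 14)/(30 + ((8 - 1) + 9))) = 1/(3*33/(30 + (7 + 9))) = 1/(3*33/(30 + 16)) = 1/(3*33/46) = 1/(3*(1/46)*33) = 1/(99/46) = 46/99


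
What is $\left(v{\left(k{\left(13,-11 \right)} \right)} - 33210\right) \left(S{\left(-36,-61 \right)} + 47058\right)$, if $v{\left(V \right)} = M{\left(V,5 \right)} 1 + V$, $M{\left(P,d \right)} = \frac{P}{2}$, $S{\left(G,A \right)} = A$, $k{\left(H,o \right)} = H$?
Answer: $- \frac{3119707857}{2} \approx -1.5599 \cdot 10^{9}$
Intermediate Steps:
$M{\left(P,d \right)} = \frac{P}{2}$ ($M{\left(P,d \right)} = P \frac{1}{2} = \frac{P}{2}$)
$v{\left(V \right)} = \frac{3 V}{2}$ ($v{\left(V \right)} = \frac{V}{2} \cdot 1 + V = \frac{V}{2} + V = \frac{3 V}{2}$)
$\left(v{\left(k{\left(13,-11 \right)} \right)} - 33210\right) \left(S{\left(-36,-61 \right)} + 47058\right) = \left(\frac{3}{2} \cdot 13 - 33210\right) \left(-61 + 47058\right) = \left(\frac{39}{2} - 33210\right) 46997 = \left(- \frac{66381}{2}\right) 46997 = - \frac{3119707857}{2}$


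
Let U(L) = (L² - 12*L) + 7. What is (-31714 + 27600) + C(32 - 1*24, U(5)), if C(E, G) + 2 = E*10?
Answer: -4036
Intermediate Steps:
U(L) = 7 + L² - 12*L
C(E, G) = -2 + 10*E (C(E, G) = -2 + E*10 = -2 + 10*E)
(-31714 + 27600) + C(32 - 1*24, U(5)) = (-31714 + 27600) + (-2 + 10*(32 - 1*24)) = -4114 + (-2 + 10*(32 - 24)) = -4114 + (-2 + 10*8) = -4114 + (-2 + 80) = -4114 + 78 = -4036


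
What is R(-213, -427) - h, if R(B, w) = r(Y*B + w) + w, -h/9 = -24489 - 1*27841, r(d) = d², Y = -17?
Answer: 9730239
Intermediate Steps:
h = 470970 (h = -9*(-24489 - 1*27841) = -9*(-24489 - 27841) = -9*(-52330) = 470970)
R(B, w) = w + (w - 17*B)² (R(B, w) = (-17*B + w)² + w = (w - 17*B)² + w = w + (w - 17*B)²)
R(-213, -427) - h = (-427 + (-427 - 17*(-213))²) - 1*470970 = (-427 + (-427 + 3621)²) - 470970 = (-427 + 3194²) - 470970 = (-427 + 10201636) - 470970 = 10201209 - 470970 = 9730239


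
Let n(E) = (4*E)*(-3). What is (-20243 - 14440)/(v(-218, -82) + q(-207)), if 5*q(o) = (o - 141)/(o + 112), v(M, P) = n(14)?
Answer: 5491475/26484 ≈ 207.35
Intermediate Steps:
n(E) = -12*E
v(M, P) = -168 (v(M, P) = -12*14 = -168)
q(o) = (-141 + o)/(5*(112 + o)) (q(o) = ((o - 141)/(o + 112))/5 = ((-141 + o)/(112 + o))/5 = (-141 + o)/(5*(112 + o)))
(-20243 - 14440)/(v(-218, -82) + q(-207)) = (-20243 - 14440)/(-168 + (-141 - 207)/(5*(112 - 207))) = -34683/(-168 + (⅕)*(-348)/(-95)) = -34683/(-168 + (⅕)*(-1/95)*(-348)) = -34683/(-168 + 348/475) = -34683/(-79452/475) = -34683*(-475/79452) = 5491475/26484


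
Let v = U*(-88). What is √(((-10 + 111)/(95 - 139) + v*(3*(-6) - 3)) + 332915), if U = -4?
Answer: √157552021/22 ≈ 570.54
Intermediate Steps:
v = 352 (v = -4*(-88) = 352)
√(((-10 + 111)/(95 - 139) + v*(3*(-6) - 3)) + 332915) = √(((-10 + 111)/(95 - 139) + 352*(3*(-6) - 3)) + 332915) = √((101/(-44) + 352*(-18 - 3)) + 332915) = √((101*(-1/44) + 352*(-21)) + 332915) = √((-101/44 - 7392) + 332915) = √(-325349/44 + 332915) = √(14322911/44) = √157552021/22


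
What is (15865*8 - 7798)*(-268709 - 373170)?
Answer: -76461910238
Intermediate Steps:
(15865*8 - 7798)*(-268709 - 373170) = (126920 - 7798)*(-641879) = 119122*(-641879) = -76461910238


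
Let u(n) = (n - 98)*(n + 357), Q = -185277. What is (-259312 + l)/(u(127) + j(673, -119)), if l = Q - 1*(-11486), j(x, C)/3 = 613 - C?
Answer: -433103/16232 ≈ -26.682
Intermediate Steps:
j(x, C) = 1839 - 3*C (j(x, C) = 3*(613 - C) = 1839 - 3*C)
u(n) = (-98 + n)*(357 + n)
l = -173791 (l = -185277 - 1*(-11486) = -185277 + 11486 = -173791)
(-259312 + l)/(u(127) + j(673, -119)) = (-259312 - 173791)/((-34986 + 127² + 259*127) + (1839 - 3*(-119))) = -433103/((-34986 + 16129 + 32893) + (1839 + 357)) = -433103/(14036 + 2196) = -433103/16232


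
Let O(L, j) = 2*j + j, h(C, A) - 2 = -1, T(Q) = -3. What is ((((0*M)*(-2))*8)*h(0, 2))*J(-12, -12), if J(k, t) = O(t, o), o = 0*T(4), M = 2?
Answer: 0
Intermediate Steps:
h(C, A) = 1 (h(C, A) = 2 - 1 = 1)
o = 0 (o = 0*(-3) = 0)
O(L, j) = 3*j
J(k, t) = 0 (J(k, t) = 3*0 = 0)
((((0*M)*(-2))*8)*h(0, 2))*J(-12, -12) = ((((0*2)*(-2))*8)*1)*0 = (((0*(-2))*8)*1)*0 = ((0*8)*1)*0 = (0*1)*0 = 0*0 = 0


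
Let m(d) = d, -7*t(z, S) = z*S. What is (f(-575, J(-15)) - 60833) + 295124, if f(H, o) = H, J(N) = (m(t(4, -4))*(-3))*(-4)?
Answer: 233716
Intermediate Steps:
t(z, S) = -S*z/7 (t(z, S) = -z*S/7 = -S*z/7)
J(N) = 192/7 (J(N) = (-⅐*(-4)*4*(-3))*(-4) = ((16/7)*(-3))*(-4) = -48/7*(-4) = 192/7)
(f(-575, J(-15)) - 60833) + 295124 = (-575 - 60833) + 295124 = -61408 + 295124 = 233716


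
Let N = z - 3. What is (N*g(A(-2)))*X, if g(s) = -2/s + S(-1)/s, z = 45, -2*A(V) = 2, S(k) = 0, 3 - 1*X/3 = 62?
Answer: -14868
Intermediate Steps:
X = -177 (X = 9 - 3*62 = 9 - 186 = -177)
A(V) = -1 (A(V) = -1/2*2 = -1)
g(s) = -2/s (g(s) = -2/s + 0/s = -2/s + 0 = -2/s)
N = 42 (N = 45 - 3 = 42)
(N*g(A(-2)))*X = (42*(-2/(-1)))*(-177) = (42*(-2*(-1)))*(-177) = (42*2)*(-177) = 84*(-177) = -14868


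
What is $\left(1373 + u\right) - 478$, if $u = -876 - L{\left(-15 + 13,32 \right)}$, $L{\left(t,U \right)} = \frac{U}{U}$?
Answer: $18$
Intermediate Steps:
$L{\left(t,U \right)} = 1$
$u = -877$ ($u = -876 - 1 = -877$)
$\left(1373 + u\right) - 478 = \left(1373 - 877\right) - 478 = 496 - 478 = 18$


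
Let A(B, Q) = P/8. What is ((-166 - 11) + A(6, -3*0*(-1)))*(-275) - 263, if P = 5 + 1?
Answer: 192823/4 ≈ 48206.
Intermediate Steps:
P = 6
A(B, Q) = 3/4 (A(B, Q) = 6/8 = 6*(1/8) = 3/4)
((-166 - 11) + A(6, -3*0*(-1)))*(-275) - 263 = ((-166 - 11) + 3/4)*(-275) - 263 = (-177 + 3/4)*(-275) - 263 = -705/4*(-275) - 263 = 193875/4 - 263 = 192823/4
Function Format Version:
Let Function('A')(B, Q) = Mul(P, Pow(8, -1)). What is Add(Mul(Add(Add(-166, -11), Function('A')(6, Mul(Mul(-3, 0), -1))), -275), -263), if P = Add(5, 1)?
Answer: Rational(192823, 4) ≈ 48206.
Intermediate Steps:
P = 6
Function('A')(B, Q) = Rational(3, 4) (Function('A')(B, Q) = Mul(6, Pow(8, -1)) = Mul(6, Rational(1, 8)) = Rational(3, 4))
Add(Mul(Add(Add(-166, -11), Function('A')(6, Mul(Mul(-3, 0), -1))), -275), -263) = Add(Mul(Add(Add(-166, -11), Rational(3, 4)), -275), -263) = Add(Mul(Add(-177, Rational(3, 4)), -275), -263) = Add(Mul(Rational(-705, 4), -275), -263) = Add(Rational(193875, 4), -263) = Rational(192823, 4)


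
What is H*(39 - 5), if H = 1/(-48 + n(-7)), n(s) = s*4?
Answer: -17/38 ≈ -0.44737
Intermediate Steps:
n(s) = 4*s
H = -1/76 (H = 1/(-48 + 4*(-7)) = 1/(-48 - 28) = 1/(-76) = -1/76 ≈ -0.013158)
H*(39 - 5) = -(39 - 5)/76 = -1/76*34 = -17/38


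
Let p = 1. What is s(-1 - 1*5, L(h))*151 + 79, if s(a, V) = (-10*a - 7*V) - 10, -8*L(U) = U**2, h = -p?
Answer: 62089/8 ≈ 7761.1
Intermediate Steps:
h = -1 (h = -1*1 = -1)
L(U) = -U**2/8
s(a, V) = -10 - 10*a - 7*V
s(-1 - 1*5, L(h))*151 + 79 = (-10 - 10*(-1 - 1*5) - (-7)*(-1)**2/8)*151 + 79 = (-10 - 10*(-1 - 5) - (-7)/8)*151 + 79 = (-10 - 10*(-6) - 7*(-1/8))*151 + 79 = (-10 + 60 + 7/8)*151 + 79 = (407/8)*151 + 79 = 61457/8 + 79 = 62089/8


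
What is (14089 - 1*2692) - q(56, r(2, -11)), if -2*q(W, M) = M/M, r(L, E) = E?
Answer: 22795/2 ≈ 11398.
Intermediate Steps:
q(W, M) = -1/2 (q(W, M) = -M/(2*M) = -1/2*1 = -1/2)
(14089 - 1*2692) - q(56, r(2, -11)) = (14089 - 1*2692) - 1*(-1/2) = (14089 - 2692) + 1/2 = 11397 + 1/2 = 22795/2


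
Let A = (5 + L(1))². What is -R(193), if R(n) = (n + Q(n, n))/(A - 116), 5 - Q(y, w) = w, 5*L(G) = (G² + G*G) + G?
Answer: 125/2116 ≈ 0.059074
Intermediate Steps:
L(G) = G/5 + 2*G²/5 (L(G) = ((G² + G*G) + G)/5 = ((G² + G²) + G)/5 = (2*G² + G)/5 = (G + 2*G²)/5 = G/5 + 2*G²/5)
Q(y, w) = 5 - w
A = 784/25 (A = (5 + (⅕)*1*(1 + 2*1))² = (5 + (⅕)*1*(1 + 2))² = (5 + (⅕)*1*3)² = (5 + ⅗)² = (28/5)² = 784/25 ≈ 31.360)
R(n) = -125/2116 (R(n) = (n + (5 - n))/(784/25 - 116) = 5/(-2116/25) = 5*(-25/2116) = -125/2116)
-R(193) = -1*(-125/2116) = 125/2116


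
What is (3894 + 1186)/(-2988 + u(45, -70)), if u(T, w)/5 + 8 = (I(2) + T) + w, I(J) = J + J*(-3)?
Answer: -5080/3173 ≈ -1.6010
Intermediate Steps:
I(J) = -2*J (I(J) = J - 3*J = -2*J)
u(T, w) = -60 + 5*T + 5*w (u(T, w) = -40 + 5*((-2*2 + T) + w) = -40 + 5*((-4 + T) + w) = -40 + 5*(-4 + T + w) = -40 + (-20 + 5*T + 5*w) = -60 + 5*T + 5*w)
(3894 + 1186)/(-2988 + u(45, -70)) = (3894 + 1186)/(-2988 + (-60 + 5*45 + 5*(-70))) = 5080/(-2988 + (-60 + 225 - 350)) = 5080/(-2988 - 185) = 5080/(-3173) = 5080*(-1/3173) = -5080/3173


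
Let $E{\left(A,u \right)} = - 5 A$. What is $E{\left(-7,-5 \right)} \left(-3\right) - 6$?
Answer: $-111$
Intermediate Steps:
$E{\left(-7,-5 \right)} \left(-3\right) - 6 = \left(-5\right) \left(-7\right) \left(-3\right) - 6 = 35 \left(-3\right) - 6 = -105 - 6 = -111$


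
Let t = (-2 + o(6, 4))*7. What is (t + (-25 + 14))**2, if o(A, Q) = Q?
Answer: 9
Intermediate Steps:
t = 14 (t = (-2 + 4)*7 = 2*7 = 14)
(t + (-25 + 14))**2 = (14 + (-25 + 14))**2 = (14 - 11)**2 = 3**2 = 9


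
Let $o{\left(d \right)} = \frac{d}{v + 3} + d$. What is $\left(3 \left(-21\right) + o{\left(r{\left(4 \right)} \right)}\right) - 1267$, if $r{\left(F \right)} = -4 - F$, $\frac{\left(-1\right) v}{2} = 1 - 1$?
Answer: $- \frac{4022}{3} \approx -1340.7$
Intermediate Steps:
$v = 0$ ($v = - 2 \left(1 - 1\right) = \left(-2\right) 0 = 0$)
$o{\left(d \right)} = \frac{4 d}{3}$ ($o{\left(d \right)} = \frac{d}{0 + 3} + d = \frac{d}{3} + d = \frac{4 d}{3}$)
$\left(3 \left(-21\right) + o{\left(r{\left(4 \right)} \right)}\right) - 1267 = \left(3 \left(-21\right) + \frac{4 \left(-4 - 4\right)}{3}\right) - 1267 = \left(-63 + \frac{4 \left(-4 - 4\right)}{3}\right) - 1267 = \left(-63 + \frac{4}{3} \left(-8\right)\right) - 1267 = \left(-63 - \frac{32}{3}\right) - 1267 = - \frac{221}{3} - 1267 = - \frac{4022}{3}$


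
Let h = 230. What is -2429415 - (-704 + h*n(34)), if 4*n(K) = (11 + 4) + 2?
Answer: -4859377/2 ≈ -2.4297e+6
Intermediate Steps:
n(K) = 17/4 (n(K) = ((11 + 4) + 2)/4 = (15 + 2)/4 = (¼)*17 = 17/4)
-2429415 - (-704 + h*n(34)) = -2429415 - (-704 + 230*(17/4)) = -2429415 - (-704 + 1955/2) = -2429415 - 1*547/2 = -2429415 - 547/2 = -4859377/2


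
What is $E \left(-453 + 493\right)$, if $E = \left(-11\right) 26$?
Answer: $-11440$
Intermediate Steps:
$E = -286$
$E \left(-453 + 493\right) = - 286 \left(-453 + 493\right) = \left(-286\right) 40 = -11440$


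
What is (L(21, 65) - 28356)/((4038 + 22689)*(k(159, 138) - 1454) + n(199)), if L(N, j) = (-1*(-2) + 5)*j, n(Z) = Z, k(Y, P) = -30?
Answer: 27901/39662669 ≈ 0.00070346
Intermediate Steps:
L(N, j) = 7*j (L(N, j) = (2 + 5)*j = 7*j)
(L(21, 65) - 28356)/((4038 + 22689)*(k(159, 138) - 1454) + n(199)) = (7*65 - 28356)/((4038 + 22689)*(-30 - 1454) + 199) = (455 - 28356)/(26727*(-1484) + 199) = -27901/(-39662868 + 199) = -27901/(-39662669) = -27901*(-1/39662669) = 27901/39662669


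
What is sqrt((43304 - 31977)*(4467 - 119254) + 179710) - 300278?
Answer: -300278 + I*sqrt(1300012639) ≈ -3.0028e+5 + 36056.0*I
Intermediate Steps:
sqrt((43304 - 31977)*(4467 - 119254) + 179710) - 300278 = sqrt(11327*(-114787) + 179710) - 300278 = sqrt(-1300192349 + 179710) - 300278 = sqrt(-1300012639) - 300278 = I*sqrt(1300012639) - 300278 = -300278 + I*sqrt(1300012639)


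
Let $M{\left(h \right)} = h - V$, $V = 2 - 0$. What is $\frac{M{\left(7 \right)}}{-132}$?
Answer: $- \frac{5}{132} \approx -0.037879$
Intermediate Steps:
$V = 2$ ($V = 2 + 0 = 2$)
$M{\left(h \right)} = -2 + h$ ($M{\left(h \right)} = h - 2 = -2 + h$)
$\frac{M{\left(7 \right)}}{-132} = \frac{-2 + 7}{-132} = \left(- \frac{1}{132}\right) 5 = - \frac{5}{132}$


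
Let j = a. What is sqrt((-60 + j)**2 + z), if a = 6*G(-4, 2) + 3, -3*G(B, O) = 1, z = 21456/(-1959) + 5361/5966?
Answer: sqrt(52679388597986722)/3895798 ≈ 58.915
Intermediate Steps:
z = -39168099/3895798 (z = 21456*(-1/1959) + 5361*(1/5966) = -7152/653 + 5361/5966 = -39168099/3895798 ≈ -10.054)
G(B, O) = -1/3 (G(B, O) = -1/3*1 = -1/3)
a = 1 (a = 6*(-1/3) + 3 = -2 + 3 = 1)
j = 1
sqrt((-60 + j)**2 + z) = sqrt((-60 + 1)**2 - 39168099/3895798) = sqrt((-59)**2 - 39168099/3895798) = sqrt(3481 - 39168099/3895798) = sqrt(13522104739/3895798) = sqrt(52679388597986722)/3895798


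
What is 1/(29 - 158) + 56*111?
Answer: 801863/129 ≈ 6216.0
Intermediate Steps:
1/(29 - 158) + 56*111 = 1/(-129) + 6216 = -1/129 + 6216 = 801863/129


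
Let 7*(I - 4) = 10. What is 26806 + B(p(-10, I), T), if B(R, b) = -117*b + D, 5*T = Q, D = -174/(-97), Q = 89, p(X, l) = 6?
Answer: 11991719/485 ≈ 24725.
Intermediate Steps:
I = 38/7 (I = 4 + (1/7)*10 = 4 + 10/7 = 38/7 ≈ 5.4286)
D = 174/97 (D = -174*(-1/97) = 174/97 ≈ 1.7938)
T = 89/5 (T = (1/5)*89 = 89/5 ≈ 17.800)
B(R, b) = 174/97 - 117*b (B(R, b) = -117*b + 174/97 = 174/97 - 117*b)
26806 + B(p(-10, I), T) = 26806 + (174/97 - 117*89/5) = 26806 + (174/97 - 10413/5) = 26806 - 1009191/485 = 11991719/485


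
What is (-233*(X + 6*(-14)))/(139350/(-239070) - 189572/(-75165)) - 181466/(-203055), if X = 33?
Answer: 1445515013181092863/235860127810365 ≈ 6128.7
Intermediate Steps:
(-233*(X + 6*(-14)))/(139350/(-239070) - 189572/(-75165)) - 181466/(-203055) = (-233*(33 + 6*(-14)))/(139350/(-239070) - 189572/(-75165)) - 181466/(-203055) = (-233*(33 - 84))/(139350*(-1/239070) - 189572*(-1/75165)) - 181466*(-1/203055) = (-233*(-51))/(-4645/7969 + 189572/75165) + 181466/203055 = 11883/(1161557843/598989885) + 181466/203055 = 11883*(598989885/1161557843) + 181466/203055 = 7117796803455/1161557843 + 181466/203055 = 1445515013181092863/235860127810365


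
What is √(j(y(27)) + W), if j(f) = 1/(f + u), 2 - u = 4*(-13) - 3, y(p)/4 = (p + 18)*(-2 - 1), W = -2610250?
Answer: I*√608942612733/483 ≈ 1615.6*I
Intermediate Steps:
y(p) = -216 - 12*p (y(p) = 4*((p + 18)*(-2 - 1)) = 4*((18 + p)*(-3)) = 4*(-54 - 3*p) = -216 - 12*p)
u = 57 (u = 2 - (4*(-13) - 3) = 2 - (-52 - 3) = 2 - 1*(-55) = 2 + 55 = 57)
j(f) = 1/(57 + f) (j(f) = 1/(f + 57) = 1/(57 + f))
√(j(y(27)) + W) = √(1/(57 + (-216 - 12*27)) - 2610250) = √(1/(57 + (-216 - 324)) - 2610250) = √(1/(57 - 540) - 2610250) = √(1/(-483) - 2610250) = √(-1/483 - 2610250) = √(-1260750751/483) = I*√608942612733/483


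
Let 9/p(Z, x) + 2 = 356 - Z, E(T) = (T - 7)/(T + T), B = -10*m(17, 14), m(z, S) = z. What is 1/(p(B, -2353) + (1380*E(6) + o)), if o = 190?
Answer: 524/39309 ≈ 0.013330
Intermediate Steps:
B = -170 (B = -10*17 = -170)
E(T) = (-7 + T)/(2*T) (E(T) = (-7 + T)/((2*T)) = (-7 + T)*(1/(2*T)) = (-7 + T)/(2*T))
p(Z, x) = 9/(354 - Z) (p(Z, x) = 9/(-2 + (356 - Z)) = 9/(354 - Z))
1/(p(B, -2353) + (1380*E(6) + o)) = 1/(-9/(-354 - 170) + (1380*((½)*(-7 + 6)/6) + 190)) = 1/(-9/(-524) + (1380*((½)*(⅙)*(-1)) + 190)) = 1/(-9*(-1/524) + (1380*(-1/12) + 190)) = 1/(9/524 + (-115 + 190)) = 1/(9/524 + 75) = 1/(39309/524) = 524/39309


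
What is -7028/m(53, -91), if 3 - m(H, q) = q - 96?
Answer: -3514/95 ≈ -36.990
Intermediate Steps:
m(H, q) = 99 - q (m(H, q) = 3 - (q - 96) = 3 - (-96 + q) = 3 + (96 - q) = 99 - q)
-7028/m(53, -91) = -7028/(99 - 1*(-91)) = -7028/(99 + 91) = -7028/190 = -7028*1/190 = -3514/95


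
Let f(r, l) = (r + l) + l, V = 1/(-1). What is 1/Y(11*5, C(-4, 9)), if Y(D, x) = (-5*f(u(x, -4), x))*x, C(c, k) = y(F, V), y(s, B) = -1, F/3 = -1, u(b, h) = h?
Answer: -1/30 ≈ -0.033333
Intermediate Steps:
F = -3 (F = 3*(-1) = -3)
V = -1
f(r, l) = r + 2*l (f(r, l) = (l + r) + l = r + 2*l)
C(c, k) = -1
Y(D, x) = x*(20 - 10*x) (Y(D, x) = (-5*(-4 + 2*x))*x = (20 - 10*x)*x = x*(20 - 10*x))
1/Y(11*5, C(-4, 9)) = 1/(10*(-1)*(2 - 1*(-1))) = 1/(10*(-1)*(2 + 1)) = 1/(10*(-1)*3) = 1/(-30) = -1/30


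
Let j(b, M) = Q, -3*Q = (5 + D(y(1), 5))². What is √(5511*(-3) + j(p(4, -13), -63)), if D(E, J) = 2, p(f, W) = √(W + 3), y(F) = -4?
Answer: 4*I*√9309/3 ≈ 128.64*I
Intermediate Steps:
p(f, W) = √(3 + W)
Q = -49/3 (Q = -(5 + 2)²/3 = -⅓*7² = -⅓*49 = -49/3 ≈ -16.333)
j(b, M) = -49/3
√(5511*(-3) + j(p(4, -13), -63)) = √(5511*(-3) - 49/3) = √(-16533 - 49/3) = √(-49648/3) = 4*I*√9309/3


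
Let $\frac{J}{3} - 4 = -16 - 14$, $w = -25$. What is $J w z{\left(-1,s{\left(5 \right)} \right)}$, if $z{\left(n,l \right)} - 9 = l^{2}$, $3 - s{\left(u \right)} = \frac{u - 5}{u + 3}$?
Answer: $35100$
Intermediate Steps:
$s{\left(u \right)} = 3 - \frac{-5 + u}{3 + u}$ ($s{\left(u \right)} = 3 - \frac{u - 5}{u + 3} = 3 - \frac{-5 + u}{3 + u}$)
$z{\left(n,l \right)} = 9 + l^{2}$
$J = -78$ ($J = 12 + 3 \left(-16 - 14\right) = 12 + 3 \left(-30\right) = 12 - 90 = -78$)
$J w z{\left(-1,s{\left(5 \right)} \right)} = \left(-78\right) \left(-25\right) \left(9 + \left(\frac{2 \left(7 + 5\right)}{3 + 5}\right)^{2}\right) = 1950 \left(9 + \left(2 \cdot \frac{1}{8} \cdot 12\right)^{2}\right) = 1950 \left(9 + 3^{2}\right) = 1950 \left(9 + 9\right) = 1950 \cdot 18 = 35100$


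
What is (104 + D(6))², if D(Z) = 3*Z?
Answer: 14884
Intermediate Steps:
(104 + D(6))² = (104 + 3*6)² = (104 + 18)² = 122² = 14884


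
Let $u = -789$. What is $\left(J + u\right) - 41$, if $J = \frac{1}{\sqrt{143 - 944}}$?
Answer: $-830 - \frac{i \sqrt{89}}{267} \approx -830.0 - 0.035333 i$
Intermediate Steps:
$J = - \frac{i \sqrt{89}}{267}$ ($J = \frac{1}{\sqrt{-801}} = \frac{1}{3 i \sqrt{89}} = - \frac{i \sqrt{89}}{267} \approx - 0.035333 i$)
$\left(J + u\right) - 41 = \left(- \frac{i \sqrt{89}}{267} - 789\right) - 41 = \left(-789 - \frac{i \sqrt{89}}{267}\right) - 41 = -830 - \frac{i \sqrt{89}}{267}$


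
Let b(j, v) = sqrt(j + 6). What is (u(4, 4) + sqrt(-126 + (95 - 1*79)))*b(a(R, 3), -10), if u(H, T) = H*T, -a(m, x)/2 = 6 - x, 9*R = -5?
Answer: 0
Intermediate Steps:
R = -5/9 (R = (1/9)*(-5) = -5/9 ≈ -0.55556)
a(m, x) = -12 + 2*x (a(m, x) = -2*(6 - x) = -12 + 2*x)
b(j, v) = sqrt(6 + j)
(u(4, 4) + sqrt(-126 + (95 - 1*79)))*b(a(R, 3), -10) = (4*4 + sqrt(-126 + (95 - 1*79)))*sqrt(6 + (-12 + 2*3)) = (16 + sqrt(-126 + (95 - 79)))*sqrt(6 + (-12 + 6)) = (16 + sqrt(-126 + 16))*sqrt(6 - 6) = (16 + sqrt(-110))*sqrt(0) = (16 + I*sqrt(110))*0 = 0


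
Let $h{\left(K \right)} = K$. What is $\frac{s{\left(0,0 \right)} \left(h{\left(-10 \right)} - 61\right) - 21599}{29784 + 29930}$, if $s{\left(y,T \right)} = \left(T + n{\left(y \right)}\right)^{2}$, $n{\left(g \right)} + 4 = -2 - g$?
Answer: $- \frac{24155}{59714} \approx -0.40451$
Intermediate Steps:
$n{\left(g \right)} = -6 - g$ ($n{\left(g \right)} = -4 - \left(2 + g\right) = -6 - g$)
$s{\left(y,T \right)} = \left(-6 + T - y\right)^{2}$ ($s{\left(y,T \right)} = \left(T - \left(6 + y\right)\right)^{2} = \left(-6 + T - y\right)^{2}$)
$\frac{s{\left(0,0 \right)} \left(h{\left(-10 \right)} - 61\right) - 21599}{29784 + 29930} = \frac{\left(6 + 0 - 0\right)^{2} \left(-10 - 61\right) - 21599}{29784 + 29930} = \frac{\left(6 + 0 + 0\right)^{2} \left(-71\right) - 21599}{59714} = \left(6^{2} \left(-71\right) - 21599\right) \frac{1}{59714} = \left(36 \left(-71\right) - 21599\right) \frac{1}{59714} = \left(-2556 - 21599\right) \frac{1}{59714} = \left(-24155\right) \frac{1}{59714} = - \frac{24155}{59714}$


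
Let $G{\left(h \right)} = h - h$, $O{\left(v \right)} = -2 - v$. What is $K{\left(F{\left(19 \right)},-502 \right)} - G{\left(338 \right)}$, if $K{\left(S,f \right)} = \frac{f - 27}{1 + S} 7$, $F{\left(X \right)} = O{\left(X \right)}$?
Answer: $\frac{3703}{20} \approx 185.15$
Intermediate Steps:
$G{\left(h \right)} = 0$
$F{\left(X \right)} = -2 - X$
$K{\left(S,f \right)} = \frac{7 \left(-27 + f\right)}{1 + S}$ ($K{\left(S,f \right)} = \frac{-27 + f}{1 + S} 7 = \frac{7 \left(-27 + f\right)}{1 + S}$)
$K{\left(F{\left(19 \right)},-502 \right)} - G{\left(338 \right)} = \frac{7 \left(-27 - 502\right)}{1 - 21} - 0 = 7 \frac{1}{1 - 21} \left(-529\right) + 0 = 7 \frac{1}{-20} \left(-529\right) + 0 = 7 \left(- \frac{1}{20}\right) \left(-529\right) + 0 = \frac{3703}{20} + 0 = \frac{3703}{20}$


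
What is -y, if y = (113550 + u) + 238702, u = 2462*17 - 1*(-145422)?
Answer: -539528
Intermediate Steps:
u = 187276 (u = 41854 + 145422 = 187276)
y = 539528 (y = (113550 + 187276) + 238702 = 300826 + 238702 = 539528)
-y = -1*539528 = -539528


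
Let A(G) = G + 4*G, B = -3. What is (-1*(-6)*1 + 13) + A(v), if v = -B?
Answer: 34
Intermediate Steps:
v = 3 (v = -1*(-3) = 3)
A(G) = 5*G
(-1*(-6)*1 + 13) + A(v) = (-1*(-6)*1 + 13) + 5*3 = (6*1 + 13) + 15 = (6 + 13) + 15 = 19 + 15 = 34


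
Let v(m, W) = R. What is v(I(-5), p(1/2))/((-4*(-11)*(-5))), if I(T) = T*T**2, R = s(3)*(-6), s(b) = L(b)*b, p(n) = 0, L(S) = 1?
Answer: 9/110 ≈ 0.081818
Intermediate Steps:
s(b) = b (s(b) = 1*b = b)
R = -18 (R = 3*(-6) = -18)
I(T) = T**3
v(m, W) = -18
v(I(-5), p(1/2))/((-4*(-11)*(-5))) = -18/(-4*(-11)*(-5)) = -18/(44*(-5)) = -18/(-220) = -18*(-1/220) = 9/110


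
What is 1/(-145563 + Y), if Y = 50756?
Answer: -1/94807 ≈ -1.0548e-5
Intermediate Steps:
1/(-145563 + Y) = 1/(-145563 + 50756) = 1/(-94807) = -1/94807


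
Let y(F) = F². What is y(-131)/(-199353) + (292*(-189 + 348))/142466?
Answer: 3405351029/14200512249 ≈ 0.23980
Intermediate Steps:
y(-131)/(-199353) + (292*(-189 + 348))/142466 = (-131)²/(-199353) + (292*(-189 + 348))/142466 = 17161*(-1/199353) + (292*159)*(1/142466) = -17161/199353 + 46428*(1/142466) = -17161/199353 + 23214/71233 = 3405351029/14200512249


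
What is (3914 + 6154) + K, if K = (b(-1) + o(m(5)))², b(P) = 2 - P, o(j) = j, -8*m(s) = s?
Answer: 644713/64 ≈ 10074.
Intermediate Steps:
m(s) = -s/8
K = 361/64 (K = ((2 - 1*(-1)) - ⅛*5)² = ((2 + 1) - 5/8)² = (3 - 5/8)² = (19/8)² = 361/64 ≈ 5.6406)
(3914 + 6154) + K = (3914 + 6154) + 361/64 = 10068 + 361/64 = 644713/64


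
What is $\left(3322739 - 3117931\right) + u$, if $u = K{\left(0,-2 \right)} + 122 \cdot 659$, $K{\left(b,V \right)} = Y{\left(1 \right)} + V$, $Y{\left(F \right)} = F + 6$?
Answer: $285211$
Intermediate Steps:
$Y{\left(F \right)} = 6 + F$
$K{\left(b,V \right)} = 7 + V$ ($K{\left(b,V \right)} = \left(6 + 1\right) + V = 7 + V$)
$u = 80403$ ($u = \left(7 - 2\right) + 122 \cdot 659 = 5 + 80398 = 80403$)
$\left(3322739 - 3117931\right) + u = \left(3322739 - 3117931\right) + 80403 = 204808 + 80403 = 285211$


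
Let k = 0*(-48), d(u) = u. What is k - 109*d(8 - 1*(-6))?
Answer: -1526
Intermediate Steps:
k = 0
k - 109*d(8 - 1*(-6)) = 0 - 109*(8 - 1*(-6)) = 0 - 109*(8 + 6) = 0 - 109*14 = 0 - 1526 = -1526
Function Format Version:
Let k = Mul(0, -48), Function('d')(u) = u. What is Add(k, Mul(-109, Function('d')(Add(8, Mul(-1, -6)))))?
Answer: -1526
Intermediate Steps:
k = 0
Add(k, Mul(-109, Function('d')(Add(8, Mul(-1, -6))))) = Add(0, Mul(-109, Add(8, Mul(-1, -6)))) = Add(0, Mul(-109, Add(8, 6))) = Add(0, Mul(-109, 14)) = Add(0, -1526) = -1526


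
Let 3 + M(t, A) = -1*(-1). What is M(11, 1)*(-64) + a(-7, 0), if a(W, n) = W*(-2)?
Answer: 142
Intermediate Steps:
M(t, A) = -2 (M(t, A) = -3 - 1*(-1) = -3 + 1 = -2)
a(W, n) = -2*W
M(11, 1)*(-64) + a(-7, 0) = -2*(-64) - 2*(-7) = 128 + 14 = 142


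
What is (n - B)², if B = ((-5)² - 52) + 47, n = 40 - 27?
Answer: 49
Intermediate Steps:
n = 13
B = 20 (B = (25 - 52) + 47 = -27 + 47 = 20)
(n - B)² = (13 - 1*20)² = (13 - 20)² = (-7)² = 49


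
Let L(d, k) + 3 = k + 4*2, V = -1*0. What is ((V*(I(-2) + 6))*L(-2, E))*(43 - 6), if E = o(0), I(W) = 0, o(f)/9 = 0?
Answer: 0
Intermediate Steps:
V = 0
o(f) = 0 (o(f) = 9*0 = 0)
E = 0
L(d, k) = 5 + k (L(d, k) = -3 + (k + 4*2) = -3 + (k + 8) = -3 + (8 + k) = 5 + k)
((V*(I(-2) + 6))*L(-2, E))*(43 - 6) = ((0*(0 + 6))*(5 + 0))*(43 - 6) = ((0*6)*5)*37 = (0*5)*37 = 0*37 = 0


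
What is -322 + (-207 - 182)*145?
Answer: -56727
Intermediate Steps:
-322 + (-207 - 182)*145 = -322 - 389*145 = -322 - 56405 = -56727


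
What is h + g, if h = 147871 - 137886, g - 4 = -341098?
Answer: -331109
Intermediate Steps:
g = -341094 (g = 4 - 341098 = -341094)
h = 9985
h + g = 9985 - 341094 = -331109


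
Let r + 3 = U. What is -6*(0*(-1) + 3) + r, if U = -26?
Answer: -47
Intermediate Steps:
r = -29 (r = -3 - 26 = -29)
-6*(0*(-1) + 3) + r = -6*(0*(-1) + 3) - 29 = -6*(0 + 3) - 29 = -6*3 - 29 = -18 - 29 = -47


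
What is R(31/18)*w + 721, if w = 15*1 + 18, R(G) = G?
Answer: 4667/6 ≈ 777.83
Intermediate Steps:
w = 33 (w = 15 + 18 = 33)
R(31/18)*w + 721 = (31/18)*33 + 721 = 341/6 + 721 = 4667/6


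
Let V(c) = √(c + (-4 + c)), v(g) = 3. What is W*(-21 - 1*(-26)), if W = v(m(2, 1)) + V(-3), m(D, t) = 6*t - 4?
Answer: 15 + 5*I*√10 ≈ 15.0 + 15.811*I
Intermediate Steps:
m(D, t) = -4 + 6*t
V(c) = √(-4 + 2*c)
W = 3 + I*√10 (W = 3 + √(-4 + 2*(-3)) = 3 + √(-4 - 6) = 3 + √(-10) = 3 + I*√10 ≈ 3.0 + 3.1623*I)
W*(-21 - 1*(-26)) = (3 + I*√10)*(-21 - 1*(-26)) = (3 + I*√10)*(-21 + 26) = (3 + I*√10)*5 = 15 + 5*I*√10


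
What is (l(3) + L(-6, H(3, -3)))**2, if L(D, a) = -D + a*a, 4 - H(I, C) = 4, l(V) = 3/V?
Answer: 49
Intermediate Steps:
H(I, C) = 0 (H(I, C) = 4 - 1*4 = 4 - 4 = 0)
L(D, a) = a**2 - D (L(D, a) = -D + a**2 = a**2 - D)
(l(3) + L(-6, H(3, -3)))**2 = (3/3 + (0**2 - 1*(-6)))**2 = (3*(1/3) + (0 + 6))**2 = (1 + 6)**2 = 7**2 = 49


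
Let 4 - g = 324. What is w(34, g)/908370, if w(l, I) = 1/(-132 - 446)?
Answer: -1/525037860 ≈ -1.9046e-9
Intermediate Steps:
g = -320 (g = 4 - 1*324 = 4 - 324 = -320)
w(l, I) = -1/578 (w(l, I) = 1/(-578) = -1/578)
w(34, g)/908370 = -1/578/908370 = -1/578*1/908370 = -1/525037860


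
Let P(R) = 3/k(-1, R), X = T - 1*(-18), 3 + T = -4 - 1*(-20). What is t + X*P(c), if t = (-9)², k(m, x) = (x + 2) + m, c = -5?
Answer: 231/4 ≈ 57.750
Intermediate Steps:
T = 13 (T = -3 + (-4 - 1*(-20)) = -3 + (-4 + 20) = -3 + 16 = 13)
k(m, x) = 2 + m + x (k(m, x) = (2 + x) + m = 2 + m + x)
X = 31 (X = 13 - 1*(-18) = 13 + 18 = 31)
P(R) = 3/(1 + R) (P(R) = 3/(2 - 1 + R) = 3/(1 + R))
t = 81
t + X*P(c) = 81 + 31*(3/(1 - 5)) = 81 + 31*(3/(-4)) = 81 + 31*(3*(-¼)) = 81 + 31*(-¾) = 81 - 93/4 = 231/4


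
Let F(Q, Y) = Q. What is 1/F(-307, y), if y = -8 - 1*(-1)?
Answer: -1/307 ≈ -0.0032573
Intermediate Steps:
y = -7 (y = -8 + 1 = -7)
1/F(-307, y) = 1/(-307) = -1/307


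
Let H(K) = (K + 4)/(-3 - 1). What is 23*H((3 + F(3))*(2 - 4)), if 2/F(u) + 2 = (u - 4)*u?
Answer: 69/10 ≈ 6.9000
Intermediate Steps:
F(u) = 2/(-2 + u*(-4 + u)) (F(u) = 2/(-2 + (u - 4)*u) = 2/(-2 + (-4 + u)*u) = 2/(-2 + u*(-4 + u)))
H(K) = -1 - K/4 (H(K) = (4 + K)/(-4) = (4 + K)*(-¼) = -1 - K/4)
23*H((3 + F(3))*(2 - 4)) = 23*(-1 - (3 + 2/(-2 + 3² - 4*3))*(2 - 4)/4) = 23*(-1 - (3 + 2/(-2 + 9 - 12))*(-2)/4) = 23*(-1 - (3 + 2/(-5))*(-2)/4) = 23*(-1 - (3 + 2*(-⅕))*(-2)/4) = 23*(-1 - (3 - ⅖)*(-2)/4) = 23*(-1 - 13*(-2)/20) = 23*(-1 - ¼*(-26/5)) = 23*(-1 + 13/10) = 23*(3/10) = 69/10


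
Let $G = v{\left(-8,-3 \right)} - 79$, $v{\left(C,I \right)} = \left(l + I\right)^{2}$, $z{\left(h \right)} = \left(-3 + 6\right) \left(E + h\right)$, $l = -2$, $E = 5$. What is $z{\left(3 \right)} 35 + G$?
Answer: $786$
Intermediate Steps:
$z{\left(h \right)} = 15 + 3 h$ ($z{\left(h \right)} = \left(-3 + 6\right) \left(5 + h\right) = 3 \left(5 + h\right) = 15 + 3 h$)
$v{\left(C,I \right)} = \left(-2 + I\right)^{2}$
$G = -54$ ($G = \left(-2 - 3\right)^{2} - 79 = \left(-5\right)^{2} - 79 = 25 - 79 = -54$)
$z{\left(3 \right)} 35 + G = \left(15 + 3 \cdot 3\right) 35 - 54 = \left(15 + 9\right) 35 - 54 = 24 \cdot 35 - 54 = 840 - 54 = 786$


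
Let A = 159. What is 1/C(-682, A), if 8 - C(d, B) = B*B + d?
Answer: -1/24591 ≈ -4.0665e-5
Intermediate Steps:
C(d, B) = 8 - d - B**2 (C(d, B) = 8 - (B*B + d) = 8 - (B**2 + d) = 8 - (d + B**2) = 8 + (-d - B**2) = 8 - d - B**2)
1/C(-682, A) = 1/(8 - 1*(-682) - 1*159**2) = 1/(8 + 682 - 1*25281) = 1/(8 + 682 - 25281) = 1/(-24591) = -1/24591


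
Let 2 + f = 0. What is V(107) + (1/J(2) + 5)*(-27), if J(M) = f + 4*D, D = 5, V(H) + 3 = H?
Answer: -65/2 ≈ -32.500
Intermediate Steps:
f = -2 (f = -2 + 0 = -2)
V(H) = -3 + H
J(M) = 18 (J(M) = -2 + 4*5 = -2 + 20 = 18)
V(107) + (1/J(2) + 5)*(-27) = (-3 + 107) + (1/18 + 5)*(-27) = 104 + (1/18 + 5)*(-27) = 104 + (91/18)*(-27) = 104 - 273/2 = -65/2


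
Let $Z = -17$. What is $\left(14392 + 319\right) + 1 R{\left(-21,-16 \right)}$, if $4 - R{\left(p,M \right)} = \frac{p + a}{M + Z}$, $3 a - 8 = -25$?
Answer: $\frac{1456705}{99} \approx 14714.0$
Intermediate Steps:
$a = - \frac{17}{3}$ ($a = \frac{8}{3} + \frac{1}{3} \left(-25\right) = \frac{8}{3} - \frac{25}{3} = - \frac{17}{3} \approx -5.6667$)
$R{\left(p,M \right)} = 4 - \frac{- \frac{17}{3} + p}{-17 + M}$ ($R{\left(p,M \right)} = 4 - \frac{p - \frac{17}{3}}{M - 17} = 4 - \frac{- \frac{17}{3} + p}{-17 + M}$)
$\left(14392 + 319\right) + 1 R{\left(-21,-16 \right)} = \left(14392 + 319\right) + 1 \frac{- \frac{187}{3} - -21 + 4 \left(-16\right)}{-17 - 16} = 14711 + 1 \frac{- \frac{187}{3} + 21 - 64}{-33} = 14711 + 1 \left(\left(- \frac{1}{33}\right) \left(- \frac{316}{3}\right)\right) = 14711 + 1 \cdot \frac{316}{99} = 14711 + \frac{316}{99} = \frac{1456705}{99}$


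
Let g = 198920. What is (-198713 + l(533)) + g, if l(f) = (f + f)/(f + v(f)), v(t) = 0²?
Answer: 209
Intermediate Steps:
v(t) = 0
l(f) = 2 (l(f) = (f + f)/(f + 0) = (2*f)/f = 2)
(-198713 + l(533)) + g = (-198713 + 2) + 198920 = -198711 + 198920 = 209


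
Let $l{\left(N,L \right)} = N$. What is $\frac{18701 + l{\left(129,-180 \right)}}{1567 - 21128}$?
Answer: $- \frac{18830}{19561} \approx -0.96263$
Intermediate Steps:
$\frac{18701 + l{\left(129,-180 \right)}}{1567 - 21128} = \frac{18701 + 129}{1567 - 21128} = \frac{18830}{1567 - 21128} = \frac{18830}{-19561} = 18830 \left(- \frac{1}{19561}\right) = - \frac{18830}{19561}$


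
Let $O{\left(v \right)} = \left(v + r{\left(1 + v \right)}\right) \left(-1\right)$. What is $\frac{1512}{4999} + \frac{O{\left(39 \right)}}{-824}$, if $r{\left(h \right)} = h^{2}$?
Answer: $\frac{9439249}{4119176} \approx 2.2915$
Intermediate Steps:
$O{\left(v \right)} = - v - \left(1 + v\right)^{2}$ ($O{\left(v \right)} = \left(v + \left(1 + v\right)^{2}\right) \left(-1\right) = - v - \left(1 + v\right)^{2}$)
$\frac{1512}{4999} + \frac{O{\left(39 \right)}}{-824} = \frac{1512}{4999} + \frac{\left(-1\right) 39 - \left(1 + 39\right)^{2}}{-824} = 1512 \cdot \frac{1}{4999} + \left(-39 - 40^{2}\right) \left(- \frac{1}{824}\right) = \frac{1512}{4999} + \left(-39 - 1600\right) \left(- \frac{1}{824}\right) = \frac{1512}{4999} - - \frac{1639}{824} = \frac{1512}{4999} + \frac{1639}{824} = \frac{9439249}{4119176}$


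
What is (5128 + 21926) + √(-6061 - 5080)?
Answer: 27054 + I*√11141 ≈ 27054.0 + 105.55*I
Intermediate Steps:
(5128 + 21926) + √(-6061 - 5080) = 27054 + √(-11141) = 27054 + I*√11141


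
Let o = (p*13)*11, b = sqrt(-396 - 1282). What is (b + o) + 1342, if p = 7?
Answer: 2343 + I*sqrt(1678) ≈ 2343.0 + 40.963*I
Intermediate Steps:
b = I*sqrt(1678) (b = sqrt(-1678) = I*sqrt(1678) ≈ 40.963*I)
o = 1001 (o = (7*13)*11 = 91*11 = 1001)
(b + o) + 1342 = (I*sqrt(1678) + 1001) + 1342 = (1001 + I*sqrt(1678)) + 1342 = 2343 + I*sqrt(1678)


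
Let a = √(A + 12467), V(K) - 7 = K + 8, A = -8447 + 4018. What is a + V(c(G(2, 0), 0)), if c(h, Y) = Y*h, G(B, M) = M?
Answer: 15 + √8038 ≈ 104.65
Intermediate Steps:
A = -4429
V(K) = 15 + K (V(K) = 7 + (K + 8) = 7 + (8 + K) = 15 + K)
a = √8038 (a = √(-4429 + 12467) = √8038 ≈ 89.655)
a + V(c(G(2, 0), 0)) = √8038 + (15 + 0*0) = √8038 + (15 + 0) = √8038 + 15 = 15 + √8038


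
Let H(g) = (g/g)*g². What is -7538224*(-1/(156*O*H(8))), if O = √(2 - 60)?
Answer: -471139*I*√58/36192 ≈ -99.14*I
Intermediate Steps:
O = I*√58 (O = √(-58) = I*√58 ≈ 7.6158*I)
H(g) = g² (H(g) = 1*g² = g²)
-7538224*(-1/(156*O*H(8))) = -7538224*I*√58/579072 = -471139*I*√58/36192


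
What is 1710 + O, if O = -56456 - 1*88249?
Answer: -142995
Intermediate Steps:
O = -144705 (O = -56456 - 88249 = -144705)
1710 + O = 1710 - 144705 = -142995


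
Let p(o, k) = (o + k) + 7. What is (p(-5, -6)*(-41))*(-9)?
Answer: -1476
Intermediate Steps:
p(o, k) = 7 + k + o (p(o, k) = (k + o) + 7 = 7 + k + o)
(p(-5, -6)*(-41))*(-9) = ((7 - 6 - 5)*(-41))*(-9) = -4*(-41)*(-9) = 164*(-9) = -1476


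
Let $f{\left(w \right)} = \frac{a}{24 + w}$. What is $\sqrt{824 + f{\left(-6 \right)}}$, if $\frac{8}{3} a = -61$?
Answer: $\frac{\sqrt{118473}}{12} \approx 28.683$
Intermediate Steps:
$a = - \frac{183}{8}$ ($a = \frac{3}{8} \left(-61\right) = - \frac{183}{8} \approx -22.875$)
$f{\left(w \right)} = - \frac{183}{8 \left(24 + w\right)}$
$\sqrt{824 + f{\left(-6 \right)}} = \sqrt{824 - \frac{183}{192 + 8 \left(-6\right)}} = \sqrt{824 - \frac{183}{192 - 48}} = \sqrt{824 - \frac{183}{144}} = \sqrt{824 - \frac{61}{48}} = \sqrt{\frac{39491}{48}} = \frac{\sqrt{118473}}{12}$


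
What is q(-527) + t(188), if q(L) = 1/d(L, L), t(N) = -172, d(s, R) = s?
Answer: -90645/527 ≈ -172.00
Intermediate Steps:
q(L) = 1/L
q(-527) + t(188) = 1/(-527) - 172 = -1/527 - 172 = -90645/527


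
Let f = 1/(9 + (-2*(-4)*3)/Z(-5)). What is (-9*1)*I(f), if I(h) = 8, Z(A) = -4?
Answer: -72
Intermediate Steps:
f = 1/3 (f = 1/(9 + (-2*(-4)*3)/(-4)) = 1/(9 + (8*3)*(-1/4)) = 1/(9 + 24*(-1/4)) = 1/(9 - 6) = 1/3 ≈ 0.33333)
(-9*1)*I(f) = -9*1*8 = -9*8 = -72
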